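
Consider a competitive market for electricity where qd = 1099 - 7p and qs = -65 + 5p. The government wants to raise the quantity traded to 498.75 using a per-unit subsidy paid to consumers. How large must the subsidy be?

Required subsidy s = 27 per unit

At q = 498.75, invert demand for the buyer price: pb = (1099 − 498.75)/7 = 85.75; invert supply for the seller price: ps = (498.75 − (-65))/5 = 112.75.
The subsidy must fill the gap: s = ps − pb = 112.75 − 85.75 = 27.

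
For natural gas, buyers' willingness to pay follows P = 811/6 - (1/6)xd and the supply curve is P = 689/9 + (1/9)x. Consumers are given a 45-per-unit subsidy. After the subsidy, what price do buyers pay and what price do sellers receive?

Pre-subsidy: 811/6 - (1/6)x = 689/9 + (1/9)x gives x* = 211 and P* = 100.
With the rebate, buyers effectively pay Pb = Ps − 45, where Ps is the price sellers receive.
On the curves, Pb = 811/6 - (1/6)x and Ps = 689/9 + (1/9)x; the wedge Ps − Pb = 45 gives 689/9 + (1/9)x − (811/6 - (1/6)x) = 45, so x' = 373.
Then Pb = 811/6 − (1/6)·373 = 73 and Ps = 689/9 + (1/9)·373 = 118.

Buyers pay 73; sellers receive 118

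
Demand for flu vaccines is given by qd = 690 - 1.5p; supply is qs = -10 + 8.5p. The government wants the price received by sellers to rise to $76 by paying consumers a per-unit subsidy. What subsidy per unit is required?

At a seller price of 76, quantity supplied is -10 + 8.5·76 = 636.
Buyers absorb 636 only when they pay pb with 690 − 1.5·pb = 636, i.e. pb = 36.
s = ps − pb = 76 − 36 = 40.

Required subsidy s = $40 per unit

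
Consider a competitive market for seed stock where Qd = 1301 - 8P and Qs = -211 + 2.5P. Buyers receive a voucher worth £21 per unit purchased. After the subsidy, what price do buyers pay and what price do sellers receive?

Buyers pay £139; sellers receive £160

Pre-subsidy: 1301 - 8P = -211 + 2.5P gives P* = 144, Q* = 149.
With the rebate, buyers effectively pay Pb = Ps − 21, where Ps is the price sellers receive.
Demand in terms of Ps becomes Qd = 1301 − 8(Ps − 21) = 1469 - 8Ps. Setting this equal to supply: 1469 - 8Ps = -211 + 2.5Ps, so Ps = 160.
Buyers pay Pb = 160 − 21 = 139; Q' = -211 + 2.5·160 = 189.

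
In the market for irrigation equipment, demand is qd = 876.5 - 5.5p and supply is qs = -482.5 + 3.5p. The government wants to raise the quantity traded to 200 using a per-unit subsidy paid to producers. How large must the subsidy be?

At q = 200, invert demand for the buyer price: pb = (876.5 − 200)/5.5 = 123; invert supply for the seller price: ps = (200 − (-482.5))/3.5 = 195.
The subsidy must fill the gap: s = ps − pb = 195 − 123 = 72.

Required subsidy s = 72 per unit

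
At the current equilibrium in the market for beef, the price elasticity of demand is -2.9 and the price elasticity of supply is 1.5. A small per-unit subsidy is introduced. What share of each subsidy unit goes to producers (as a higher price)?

Producer share = 29/44

For a small subsidy around the equilibrium, the benefit split depends on the relative slopes, which at a point are proportional to the elasticities.
Buyer share = εs/(εs + |εd|) = 1.5/(1.5 + 2.9) = 15/44; seller share = |εd|/(εs + |εd|) = 29/44.
So producers capture 29/44 of the subsidy.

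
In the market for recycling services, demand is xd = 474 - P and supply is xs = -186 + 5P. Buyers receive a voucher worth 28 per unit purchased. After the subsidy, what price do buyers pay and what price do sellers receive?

Pre-subsidy: 474 - P = -186 + 5P gives P* = 110, x* = 364.
With the rebate, buyers effectively pay Pb = Ps − 28, where Ps is the price sellers receive.
Demand in terms of Ps becomes xd = 474 − 1(Ps − 28) = 502 - Ps. Setting this equal to supply: 502 - Ps = -186 + 5Ps, so Ps = 344/3.
Buyers pay Pb = 344/3 − 28 = 260/3; x' = -186 + 5·(344/3) = 1162/3.

Buyers pay 260/3; sellers receive 344/3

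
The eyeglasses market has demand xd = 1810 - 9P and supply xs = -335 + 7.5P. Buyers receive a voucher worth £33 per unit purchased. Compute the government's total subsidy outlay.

Government cost = £25575

Pre-subsidy: 1810 - 9P = -335 + 7.5P gives P* = 130, x* = 640.
With the rebate, buyers effectively pay Pb = Ps − 33, where Ps is the price sellers receive.
Demand in terms of Ps becomes xd = 1810 − 9(Ps − 33) = 2107 - 9Ps. Setting this equal to supply: 2107 - 9Ps = -335 + 7.5Ps, so Ps = 148.
Buyers pay Pb = 148 − 33 = 115; x' = -335 + 7.5·148 = 775.
Government outlay = subsidy × quantity = 33 × 775 = 25575.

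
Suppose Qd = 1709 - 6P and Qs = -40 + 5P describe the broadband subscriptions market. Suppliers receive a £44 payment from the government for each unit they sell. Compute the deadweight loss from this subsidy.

Pre-subsidy: 1709 - 6P = -40 + 5P gives P* = 159, Q* = 755.
With the subsidy, sellers receive Ps = Pb + 44 for each unit, where Pb is the price buyers pay.
Supply in terms of Pb becomes Qs = -40 + 5(Pb + 44) = 180 + 5Pb. Setting this equal to demand: 1709 - 6Pb = 180 + 5Pb, so Pb = 139.
Sellers receive Ps = 139 + 44 = 183; Q' = 1709 − 6·139 = 875.
The subsidy expands output by 875 − 755 = 120 past the efficient level; on those units the gap between marginal cost and willingness to pay runs from 0 up to 44.
DWL = ½ × 44 × 120 = 2640.

Deadweight loss = £2640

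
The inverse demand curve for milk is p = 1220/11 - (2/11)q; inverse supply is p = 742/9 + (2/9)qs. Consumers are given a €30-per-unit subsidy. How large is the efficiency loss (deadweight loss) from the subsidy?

Pre-subsidy: 1220/11 - (2/11)q = 742/9 + (2/9)q gives q* = 70.45 and p* = 98.1.
With the rebate, buyers effectively pay pb = ps − 30, where ps is the price sellers receive.
On the curves, pb = 1220/11 - (2/11)q and ps = 742/9 + (2/9)q; the wedge ps − pb = 30 gives 742/9 + (2/9)q − (1220/11 - (2/11)q) = 30, so q' = 144.7.
Then pb = 1220/11 − (2/11)·144.7 = 84.6 and ps = 742/9 + (2/9)·144.7 = 114.6.
The subsidy expands output by 144.7 − 70.45 = 74.25 past the efficient level; on those units the gap between marginal cost and willingness to pay runs from 0 up to 30.
DWL = ½ × 30 × 74.25 = 1113.75.

Deadweight loss = €1113.75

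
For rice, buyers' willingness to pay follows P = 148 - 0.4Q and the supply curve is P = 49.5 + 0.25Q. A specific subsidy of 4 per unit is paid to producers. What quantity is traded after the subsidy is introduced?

Q' = 2050/13

Pre-subsidy: 148 - 0.4Q = 49.5 + 0.25Q gives Q* = 1970/13 and P* = 1136/13.
With the subsidy, sellers receive Ps = Pb + 4 for each unit, where Pb is the price buyers pay.
On the curves, Pb = 148 - 0.4Q and Ps = 49.5 + 0.25Q; the wedge Ps − Pb = 4 gives 49.5 + 0.25Q − (148 - 0.4Q) = 4, so Q' = 2050/13.
Then Pb = 148 − 0.4·(2050/13) = 1104/13 and Ps = 49.5 + 0.25·(2050/13) = 1156/13.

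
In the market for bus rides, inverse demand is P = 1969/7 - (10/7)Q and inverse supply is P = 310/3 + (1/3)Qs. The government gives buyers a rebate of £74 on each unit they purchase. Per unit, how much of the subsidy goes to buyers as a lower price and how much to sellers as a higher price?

Buyers gain £60 per unit; sellers gain £14 per unit

Pre-subsidy: 1969/7 - (10/7)Q = 310/3 + (1/3)Q gives Q* = 101 and P* = 137.
With the rebate, buyers effectively pay Pb = Ps − 74, where Ps is the price sellers receive.
On the curves, Pb = 1969/7 - (10/7)Q and Ps = 310/3 + (1/3)Q; the wedge Ps − Pb = 74 gives 310/3 + (1/3)Q − (1969/7 - (10/7)Q) = 74, so Q' = 143.
Then Pb = 1969/7 − (10/7)·143 = 77 and Ps = 310/3 + (1/3)·143 = 151.
Buyers' price falls by P* − Pb = 137 − 77 = 60; sellers' price rises by Ps − P* = 151 − 137 = 14.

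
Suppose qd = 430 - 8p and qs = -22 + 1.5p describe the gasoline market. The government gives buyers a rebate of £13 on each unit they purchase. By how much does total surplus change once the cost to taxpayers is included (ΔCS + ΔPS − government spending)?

Pre-subsidy: 430 - 8p = -22 + 1.5p gives p* = 904/19, q* = 938/19.
With the rebate, buyers effectively pay pb = ps − 13, where ps is the price sellers receive.
Demand in terms of ps becomes qd = 430 − 8(ps − 13) = 534 - 8ps. Setting this equal to supply: 534 - 8ps = -22 + 1.5ps, so ps = 1112/19.
Buyers pay pb = 1112/19 − 13 = 865/19; q' = -22 + 1.5·(1112/19) = 1250/19.
ΔCS = ½(938/19 + 1250/19)(904/19 − 865/19) = 42666/361; ΔPS = ½(938/19 + 1250/19)(1112/19 − 904/19) = 227552/361.
Government spending = 13 × 1250/19 = 16250/19.
Net change = 42666/361 + 227552/361 − 16250/19 = -2028/19. The loss equals the DWL triangle ½·13·312/19.

Net change in total surplus = -2028/19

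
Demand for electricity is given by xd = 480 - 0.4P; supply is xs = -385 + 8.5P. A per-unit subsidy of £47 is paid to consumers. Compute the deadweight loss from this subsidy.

Deadweight loss = 37553/89

Pre-subsidy: 480 - 0.4P = -385 + 8.5P gives P* = 8650/89, x* = 39260/89.
With the rebate, buyers effectively pay Pb = Ps − 47, where Ps is the price sellers receive.
Demand in terms of Ps becomes xd = 480 − 0.4(Ps − 47) = 498.8 - 0.4Ps. Setting this equal to supply: 498.8 - 0.4Ps = -385 + 8.5Ps, so Ps = 8838/89.
Buyers pay Pb = 8838/89 − 47 = 4655/89; x' = -385 + 8.5·(8838/89) = 40858/89.
The subsidy expands output by 40858/89 − 39260/89 = 1598/89 past the efficient level; on those units the gap between marginal cost and willingness to pay runs from 0 up to 47.
DWL = ½ × 47 × 1598/89 = 37553/89.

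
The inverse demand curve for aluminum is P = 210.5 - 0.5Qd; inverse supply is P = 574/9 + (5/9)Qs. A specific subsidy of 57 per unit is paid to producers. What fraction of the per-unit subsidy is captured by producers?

Producer share = 10/19

Pre-subsidy: 210.5 - 0.5Q = 574/9 + (5/9)Q gives Q* = 139 and P* = 141.
With the subsidy, sellers receive Ps = Pb + 57 for each unit, where Pb is the price buyers pay.
On the curves, Pb = 210.5 - 0.5Q and Ps = 574/9 + (5/9)Q; the wedge Ps − Pb = 57 gives 574/9 + (5/9)Q − (210.5 - 0.5Q) = 57, so Q' = 193.
Then Pb = 210.5 − 0.5·193 = 114 and Ps = 574/9 + (5/9)·193 = 171.
Buyers' price falls by P* − Pb = 141 − 114 = 27; sellers' price rises by Ps − P* = 171 − 141 = 30.
So producers capture 30/57 = 10/19 of each unit of subsidy.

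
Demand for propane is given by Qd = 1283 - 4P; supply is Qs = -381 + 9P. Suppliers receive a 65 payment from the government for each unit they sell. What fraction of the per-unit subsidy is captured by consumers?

Consumer share = 9/13

Pre-subsidy: 1283 - 4P = -381 + 9P gives P* = 128, Q* = 771.
With the subsidy, sellers receive Ps = Pb + 65 for each unit, where Pb is the price buyers pay.
Supply in terms of Pb becomes Qs = -381 + 9(Pb + 65) = 204 + 9Pb. Setting this equal to demand: 1283 - 4Pb = 204 + 9Pb, so Pb = 83.
Sellers receive Ps = 83 + 65 = 148; Q' = 1283 − 4·83 = 951.
Buyers' price falls by P* − Pb = 128 − 83 = 45; sellers' price rises by Ps − P* = 148 − 128 = 20.
So consumers capture 45/65 = 9/13 of each unit of subsidy.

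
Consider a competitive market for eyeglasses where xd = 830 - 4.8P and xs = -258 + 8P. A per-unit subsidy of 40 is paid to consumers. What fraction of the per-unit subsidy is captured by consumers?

Pre-subsidy: 830 - 4.8P = -258 + 8P gives P* = 85, x* = 422.
With the rebate, buyers effectively pay Pb = Ps − 40, where Ps is the price sellers receive.
Demand in terms of Ps becomes xd = 830 − 4.8(Ps − 40) = 1022 - 4.8Ps. Setting this equal to supply: 1022 - 4.8Ps = -258 + 8Ps, so Ps = 100.
Buyers pay Pb = 100 − 40 = 60; x' = -258 + 8·100 = 542.
Buyers' price falls by P* − Pb = 85 − 60 = 25; sellers' price rises by Ps − P* = 100 − 85 = 15.
So consumers capture 25/40 = 0.625 of each unit of subsidy.

Consumer share = 0.625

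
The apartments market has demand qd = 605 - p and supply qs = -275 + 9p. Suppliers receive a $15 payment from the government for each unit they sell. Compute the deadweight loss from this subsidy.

Deadweight loss = $101.25

Pre-subsidy: 605 - p = -275 + 9p gives p* = 88, q* = 517.
With the subsidy, sellers receive ps = pb + 15 for each unit, where pb is the price buyers pay.
Supply in terms of pb becomes qs = -275 + 9(pb + 15) = -140 + 9pb. Setting this equal to demand: 605 - pb = -140 + 9pb, so pb = 74.5.
Sellers receive ps = 74.5 + 15 = 89.5; q' = 605 − 1·74.5 = 530.5.
The subsidy expands output by 530.5 − 517 = 13.5 past the efficient level; on those units the gap between marginal cost and willingness to pay runs from 0 up to 15.
DWL = ½ × 15 × 13.5 = 101.25.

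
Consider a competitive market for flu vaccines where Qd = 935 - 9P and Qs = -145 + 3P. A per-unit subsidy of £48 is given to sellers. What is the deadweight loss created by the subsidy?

Pre-subsidy: 935 - 9P = -145 + 3P gives P* = 90, Q* = 125.
With the subsidy, sellers receive Ps = Pb + 48 for each unit, where Pb is the price buyers pay.
Supply in terms of Pb becomes Qs = -145 + 3(Pb + 48) = -1 + 3Pb. Setting this equal to demand: 935 - 9Pb = -1 + 3Pb, so Pb = 78.
Sellers receive Ps = 78 + 48 = 126; Q' = 935 − 9·78 = 233.
The subsidy expands output by 233 − 125 = 108 past the efficient level; on those units the gap between marginal cost and willingness to pay runs from 0 up to 48.
DWL = ½ × 48 × 108 = 2592.

Deadweight loss = £2592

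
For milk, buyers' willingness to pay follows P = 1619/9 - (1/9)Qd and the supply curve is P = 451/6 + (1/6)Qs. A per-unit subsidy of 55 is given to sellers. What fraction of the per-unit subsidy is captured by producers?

Producer share = 0.6

Pre-subsidy: 1619/9 - (1/9)Q = 451/6 + (1/6)Q gives Q* = 377 and P* = 138.
With the subsidy, sellers receive Ps = Pb + 55 for each unit, where Pb is the price buyers pay.
On the curves, Pb = 1619/9 - (1/9)Q and Ps = 451/6 + (1/6)Q; the wedge Ps − Pb = 55 gives 451/6 + (1/6)Q − (1619/9 - (1/9)Q) = 55, so Q' = 575.
Then Pb = 1619/9 − (1/9)·575 = 116 and Ps = 451/6 + (1/6)·575 = 171.
Buyers' price falls by P* − Pb = 138 − 116 = 22; sellers' price rises by Ps − P* = 171 − 138 = 33.
So producers capture 33/55 = 0.6 of each unit of subsidy.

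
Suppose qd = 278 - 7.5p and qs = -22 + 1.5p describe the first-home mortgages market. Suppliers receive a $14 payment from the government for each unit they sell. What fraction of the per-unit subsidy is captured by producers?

Producer share = 5/6

Pre-subsidy: 278 - 7.5p = -22 + 1.5p gives p* = 100/3, q* = 28.
With the subsidy, sellers receive ps = pb + 14 for each unit, where pb is the price buyers pay.
Supply in terms of pb becomes qs = -22 + 1.5(pb + 14) = -1 + 1.5pb. Setting this equal to demand: 278 - 7.5pb = -1 + 1.5pb, so pb = 31.
Sellers receive ps = 31 + 14 = 45; q' = 278 − 7.5·31 = 45.5.
Buyers' price falls by p* − pb = 100/3 − 31 = 7/3; sellers' price rises by ps − p* = 45 − 100/3 = 35/3.
So producers capture (35/3)/14 = 5/6 of each unit of subsidy.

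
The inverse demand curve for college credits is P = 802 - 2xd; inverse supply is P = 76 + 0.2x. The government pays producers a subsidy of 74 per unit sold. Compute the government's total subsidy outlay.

Government cost = 296000/11

Pre-subsidy: 802 - 2x = 76 + 0.2x gives x* = 330 and P* = 142.
With the subsidy, sellers receive Ps = Pb + 74 for each unit, where Pb is the price buyers pay.
On the curves, Pb = 802 - 2x and Ps = 76 + 0.2x; the wedge Ps − Pb = 74 gives 76 + 0.2x − (802 - 2x) = 74, so x' = 4000/11.
Then Pb = 802 − 2·(4000/11) = 822/11 and Ps = 76 + 0.2·(4000/11) = 1636/11.
Government outlay = subsidy × quantity = 74 × 4000/11 = 296000/11.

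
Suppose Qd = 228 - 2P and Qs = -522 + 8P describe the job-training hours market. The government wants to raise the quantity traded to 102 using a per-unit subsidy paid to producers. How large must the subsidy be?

At Q = 102, invert demand for the buyer price: Pb = (228 − 102)/2 = 63; invert supply for the seller price: Ps = (102 − (-522))/8 = 78.
The subsidy must fill the gap: s = Ps − Pb = 78 − 63 = 15.

Required subsidy s = 15 per unit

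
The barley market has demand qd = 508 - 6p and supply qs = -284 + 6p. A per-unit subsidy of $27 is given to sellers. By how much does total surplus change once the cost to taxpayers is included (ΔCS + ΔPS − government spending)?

Pre-subsidy: 508 - 6p = -284 + 6p gives p* = 66, q* = 112.
With the subsidy, sellers receive ps = pb + 27 for each unit, where pb is the price buyers pay.
Supply in terms of pb becomes qs = -284 + 6(pb + 27) = -122 + 6pb. Setting this equal to demand: 508 - 6pb = -122 + 6pb, so pb = 52.5.
Sellers receive ps = 52.5 + 27 = 79.5; q' = 508 − 6·52.5 = 193.
ΔCS = ½(112 + 193)(66 − 52.5) = 2058.75; ΔPS = ½(112 + 193)(79.5 − 66) = 2058.75.
Government spending = 27 × 193 = 5211.
Net change = 2058.75 + 2058.75 − 5211 = -1093.5. The loss equals the DWL triangle ½·27·81.

Net change in total surplus = -$1093.5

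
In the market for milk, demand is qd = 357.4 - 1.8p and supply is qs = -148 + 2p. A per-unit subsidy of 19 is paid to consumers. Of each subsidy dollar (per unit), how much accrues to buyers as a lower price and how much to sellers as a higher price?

Pre-subsidy: 357.4 - 1.8p = -148 + 2p gives p* = 133, q* = 118.
With the rebate, buyers effectively pay pb = ps − 19, where ps is the price sellers receive.
Demand in terms of ps becomes qd = 357.4 − 1.8(ps − 19) = 391.6 - 1.8ps. Setting this equal to supply: 391.6 - 1.8ps = -148 + 2ps, so ps = 142.
Buyers pay pb = 142 − 19 = 123; q' = -148 + 2·142 = 136.
Buyers' price falls by p* − pb = 133 − 123 = 10; sellers' price rises by ps − p* = 142 − 133 = 9.

Buyers gain 10 per unit; sellers gain 9 per unit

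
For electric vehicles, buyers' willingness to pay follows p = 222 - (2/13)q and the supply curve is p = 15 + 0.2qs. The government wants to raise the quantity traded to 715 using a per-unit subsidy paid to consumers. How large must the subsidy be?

At q = 715, from the demand curve buyers pay pb = 222 − (2/13)·715 = 112; from the supply curve sellers need ps = 15 + 0.2·715 = 158.
The subsidy must fill the gap: s = ps − pb = 158 − 112 = 46.

Required subsidy s = 46 per unit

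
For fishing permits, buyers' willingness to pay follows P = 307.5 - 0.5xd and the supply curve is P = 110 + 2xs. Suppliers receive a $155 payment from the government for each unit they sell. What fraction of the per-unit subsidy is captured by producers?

Pre-subsidy: 307.5 - 0.5x = 110 + 2x gives x* = 79 and P* = 268.
With the subsidy, sellers receive Ps = Pb + 155 for each unit, where Pb is the price buyers pay.
On the curves, Pb = 307.5 - 0.5x and Ps = 110 + 2x; the wedge Ps − Pb = 155 gives 110 + 2x − (307.5 - 0.5x) = 155, so x' = 141.
Then Pb = 307.5 − 0.5·141 = 237 and Ps = 110 + 2·141 = 392.
Buyers' price falls by P* − Pb = 268 − 237 = 31; sellers' price rises by Ps − P* = 392 − 268 = 124.
So producers capture 124/155 = 0.8 of each unit of subsidy.

Producer share = 0.8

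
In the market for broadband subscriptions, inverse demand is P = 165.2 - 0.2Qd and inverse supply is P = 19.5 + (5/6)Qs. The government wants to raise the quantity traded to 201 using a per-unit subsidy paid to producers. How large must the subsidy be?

At Q = 201, from the demand curve buyers pay Pb = 165.2 − 0.2·201 = 125; from the supply curve sellers need Ps = 19.5 + (5/6)·201 = 187.
The subsidy must fill the gap: s = Ps − Pb = 187 − 125 = 62.

Required subsidy s = 62 per unit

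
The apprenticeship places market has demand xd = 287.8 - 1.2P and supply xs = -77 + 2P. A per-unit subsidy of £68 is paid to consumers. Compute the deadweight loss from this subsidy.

Pre-subsidy: 287.8 - 1.2P = -77 + 2P gives P* = 114, x* = 151.
With the rebate, buyers effectively pay Pb = Ps − 68, where Ps is the price sellers receive.
Demand in terms of Ps becomes xd = 287.8 − 1.2(Ps − 68) = 369.4 - 1.2Ps. Setting this equal to supply: 369.4 - 1.2Ps = -77 + 2Ps, so Ps = 139.5.
Buyers pay Pb = 139.5 − 68 = 71.5; x' = -77 + 2·139.5 = 202.
The subsidy expands output by 202 − 151 = 51 past the efficient level; on those units the gap between marginal cost and willingness to pay runs from 0 up to 68.
DWL = ½ × 68 × 51 = 1734.

Deadweight loss = £1734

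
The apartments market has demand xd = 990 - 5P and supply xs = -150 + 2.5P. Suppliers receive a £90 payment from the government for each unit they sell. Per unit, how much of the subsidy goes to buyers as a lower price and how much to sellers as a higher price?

Pre-subsidy: 990 - 5P = -150 + 2.5P gives P* = 152, x* = 230.
With the subsidy, sellers receive Ps = Pb + 90 for each unit, where Pb is the price buyers pay.
Supply in terms of Pb becomes xs = -150 + 2.5(Pb + 90) = 75 + 2.5Pb. Setting this equal to demand: 990 - 5Pb = 75 + 2.5Pb, so Pb = 122.
Sellers receive Ps = 122 + 90 = 212; x' = 990 − 5·122 = 380.
Buyers' price falls by P* − Pb = 152 − 122 = 30; sellers' price rises by Ps − P* = 212 − 152 = 60.

Buyers gain £30 per unit; sellers gain £60 per unit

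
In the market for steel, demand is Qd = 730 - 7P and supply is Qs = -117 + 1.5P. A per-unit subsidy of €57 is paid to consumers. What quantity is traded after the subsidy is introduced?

Q' = 1749/17

Pre-subsidy: 730 - 7P = -117 + 1.5P gives P* = 1694/17, Q* = 552/17.
With the rebate, buyers effectively pay Pb = Ps − 57, where Ps is the price sellers receive.
Demand in terms of Ps becomes Qd = 730 − 7(Ps − 57) = 1129 - 7Ps. Setting this equal to supply: 1129 - 7Ps = -117 + 1.5Ps, so Ps = 2492/17.
Buyers pay Pb = 2492/17 − 57 = 1523/17; Q' = -117 + 1.5·(2492/17) = 1749/17.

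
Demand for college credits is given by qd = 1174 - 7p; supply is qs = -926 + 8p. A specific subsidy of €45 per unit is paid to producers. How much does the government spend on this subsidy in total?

Pre-subsidy: 1174 - 7p = -926 + 8p gives p* = 140, q* = 194.
With the subsidy, sellers receive ps = pb + 45 for each unit, where pb is the price buyers pay.
Supply in terms of pb becomes qs = -926 + 8(pb + 45) = -566 + 8pb. Setting this equal to demand: 1174 - 7pb = -566 + 8pb, so pb = 116.
Sellers receive ps = 116 + 45 = 161; q' = 1174 − 7·116 = 362.
Government outlay = subsidy × quantity = 45 × 362 = 16290.

Government cost = €16290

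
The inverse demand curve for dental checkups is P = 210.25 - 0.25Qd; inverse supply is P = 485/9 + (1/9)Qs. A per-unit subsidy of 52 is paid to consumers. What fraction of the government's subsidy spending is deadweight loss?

DWL / government spending = 72/577

Pre-subsidy: 210.25 - 0.25Q = 485/9 + (1/9)Q gives Q* = 433 and P* = 102.
With the rebate, buyers effectively pay Pb = Ps − 52, where Ps is the price sellers receive.
On the curves, Pb = 210.25 - 0.25Q and Ps = 485/9 + (1/9)Q; the wedge Ps − Pb = 52 gives 485/9 + (1/9)Q − (210.25 - 0.25Q) = 52, so Q' = 577.
Then Pb = 210.25 − 0.25·577 = 66 and Ps = 485/9 + (1/9)·577 = 118.
ΔCS = ½(433 + 577)(102 − 66) = 18180; ΔPS = ½(433 + 577)(118 − 102) = 8080.
Government spending = 52 × 577 = 30004.
DWL = ½ × 52 × (577 − 433) = 3744; fraction = 3744 / 30004 = 72/577.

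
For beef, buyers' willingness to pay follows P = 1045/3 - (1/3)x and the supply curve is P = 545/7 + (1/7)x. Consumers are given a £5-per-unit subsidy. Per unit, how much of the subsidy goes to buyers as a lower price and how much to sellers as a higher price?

Buyers gain £3.5 per unit; sellers gain £1.5 per unit

Pre-subsidy: 1045/3 - (1/3)x = 545/7 + (1/7)x gives x* = 568 and P* = 159.
With the rebate, buyers effectively pay Pb = Ps − 5, where Ps is the price sellers receive.
On the curves, Pb = 1045/3 - (1/3)x and Ps = 545/7 + (1/7)x; the wedge Ps − Pb = 5 gives 545/7 + (1/7)x − (1045/3 - (1/3)x) = 5, so x' = 578.5.
Then Pb = 1045/3 − (1/3)·578.5 = 155.5 and Ps = 545/7 + (1/7)·578.5 = 160.5.
Buyers' price falls by P* − Pb = 159 − 155.5 = 3.5; sellers' price rises by Ps − P* = 160.5 − 159 = 1.5.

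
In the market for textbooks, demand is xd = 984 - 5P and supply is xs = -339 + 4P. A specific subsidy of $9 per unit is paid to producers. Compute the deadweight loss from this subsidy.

Pre-subsidy: 984 - 5P = -339 + 4P gives P* = 147, x* = 249.
With the subsidy, sellers receive Ps = Pb + 9 for each unit, where Pb is the price buyers pay.
Supply in terms of Pb becomes xs = -339 + 4(Pb + 9) = -303 + 4Pb. Setting this equal to demand: 984 - 5Pb = -303 + 4Pb, so Pb = 143.
Sellers receive Ps = 143 + 9 = 152; x' = 984 − 5·143 = 269.
The subsidy expands output by 269 − 249 = 20 past the efficient level; on those units the gap between marginal cost and willingness to pay runs from 0 up to 9.
DWL = ½ × 9 × 20 = 90.

Deadweight loss = $90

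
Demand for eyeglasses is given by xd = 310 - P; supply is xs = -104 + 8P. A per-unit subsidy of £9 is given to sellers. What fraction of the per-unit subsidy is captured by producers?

Pre-subsidy: 310 - P = -104 + 8P gives P* = 46, x* = 264.
With the subsidy, sellers receive Ps = Pb + 9 for each unit, where Pb is the price buyers pay.
Supply in terms of Pb becomes xs = -104 + 8(Pb + 9) = -32 + 8Pb. Setting this equal to demand: 310 - Pb = -32 + 8Pb, so Pb = 38.
Sellers receive Ps = 38 + 9 = 47; x' = 310 − 1·38 = 272.
Buyers' price falls by P* − Pb = 46 − 38 = 8; sellers' price rises by Ps − P* = 47 − 46 = 1.
So producers capture 1/9 = 1/9 of each unit of subsidy.

Producer share = 1/9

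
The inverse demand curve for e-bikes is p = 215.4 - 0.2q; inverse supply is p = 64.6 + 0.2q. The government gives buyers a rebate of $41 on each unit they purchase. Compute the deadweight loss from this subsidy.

Pre-subsidy: 215.4 - 0.2q = 64.6 + 0.2q gives q* = 377 and p* = 140.
With the rebate, buyers effectively pay pb = ps − 41, where ps is the price sellers receive.
On the curves, pb = 215.4 - 0.2q and ps = 64.6 + 0.2q; the wedge ps − pb = 41 gives 64.6 + 0.2q − (215.4 - 0.2q) = 41, so q' = 479.5.
Then pb = 215.4 − 0.2·479.5 = 119.5 and ps = 64.6 + 0.2·479.5 = 160.5.
The subsidy expands output by 479.5 − 377 = 102.5 past the efficient level; on those units the gap between marginal cost and willingness to pay runs from 0 up to 41.
DWL = ½ × 41 × 102.5 = 2101.25.

Deadweight loss = $2101.25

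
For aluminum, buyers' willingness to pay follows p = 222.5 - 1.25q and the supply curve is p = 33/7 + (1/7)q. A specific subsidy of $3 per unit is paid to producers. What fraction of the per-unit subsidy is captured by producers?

Pre-subsidy: 222.5 - 1.25q = 33/7 + (1/7)q gives q* = 6098/39 and p* = 1055/39.
With the subsidy, sellers receive ps = pb + 3 for each unit, where pb is the price buyers pay.
On the curves, pb = 222.5 - 1.25q and ps = 33/7 + (1/7)q; the wedge ps − pb = 3 gives 33/7 + (1/7)q − (222.5 - 1.25q) = 3, so q' = 6182/39.
Then pb = 222.5 − 1.25·(6182/39) = 950/39 and ps = 33/7 + (1/7)·(6182/39) = 1067/39.
Buyers' price falls by p* − pb = 1055/39 − 950/39 = 35/13; sellers' price rises by ps − p* = 1067/39 − 1055/39 = 4/13.
So producers capture (4/13)/3 = 4/39 of each unit of subsidy.

Producer share = 4/39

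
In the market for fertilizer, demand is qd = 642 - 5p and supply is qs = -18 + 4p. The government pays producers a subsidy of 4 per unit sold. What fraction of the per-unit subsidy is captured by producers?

Pre-subsidy: 642 - 5p = -18 + 4p gives p* = 220/3, q* = 826/3.
With the subsidy, sellers receive ps = pb + 4 for each unit, where pb is the price buyers pay.
Supply in terms of pb becomes qs = -18 + 4(pb + 4) = -2 + 4pb. Setting this equal to demand: 642 - 5pb = -2 + 4pb, so pb = 644/9.
Sellers receive ps = 644/9 + 4 = 680/9; q' = 642 − 5·(644/9) = 2558/9.
Buyers' price falls by p* − pb = 220/3 − 644/9 = 16/9; sellers' price rises by ps − p* = 680/9 − 220/3 = 20/9.
So producers capture (20/9)/4 = 5/9 of each unit of subsidy.

Producer share = 5/9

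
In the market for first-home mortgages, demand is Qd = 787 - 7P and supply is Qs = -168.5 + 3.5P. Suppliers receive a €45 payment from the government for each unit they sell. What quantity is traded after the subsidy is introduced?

Q' = 255

Pre-subsidy: 787 - 7P = -168.5 + 3.5P gives P* = 91, Q* = 150.
With the subsidy, sellers receive Ps = Pb + 45 for each unit, where Pb is the price buyers pay.
Supply in terms of Pb becomes Qs = -168.5 + 3.5(Pb + 45) = -11 + 3.5Pb. Setting this equal to demand: 787 - 7Pb = -11 + 3.5Pb, so Pb = 76.
Sellers receive Ps = 76 + 45 = 121; Q' = 787 − 7·76 = 255.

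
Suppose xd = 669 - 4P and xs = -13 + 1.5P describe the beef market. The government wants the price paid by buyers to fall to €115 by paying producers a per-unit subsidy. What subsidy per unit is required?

Required subsidy s = €33 per unit

At a buyer price of 115, quantity demanded is 669 − 4·115 = 209.
Sellers supply 209 only when they receive Ps with -13 + 1.5·Ps = 209, i.e. Ps = 148.
s = Ps − Pb = 148 − 115 = 33.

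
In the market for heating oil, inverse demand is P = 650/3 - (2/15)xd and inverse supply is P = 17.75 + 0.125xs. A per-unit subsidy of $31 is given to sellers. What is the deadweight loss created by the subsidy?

Deadweight loss = $1860

Pre-subsidy: 650/3 - (2/15)x = 17.75 + 0.125x gives x* = 770 and P* = 114.
With the subsidy, sellers receive Ps = Pb + 31 for each unit, where Pb is the price buyers pay.
On the curves, Pb = 650/3 - (2/15)x and Ps = 17.75 + 0.125x; the wedge Ps − Pb = 31 gives 17.75 + 0.125x − (650/3 - (2/15)x) = 31, so x' = 890.
Then Pb = 650/3 − (2/15)·890 = 98 and Ps = 17.75 + 0.125·890 = 129.
The subsidy expands output by 890 − 770 = 120 past the efficient level; on those units the gap between marginal cost and willingness to pay runs from 0 up to 31.
DWL = ½ × 31 × 120 = 1860.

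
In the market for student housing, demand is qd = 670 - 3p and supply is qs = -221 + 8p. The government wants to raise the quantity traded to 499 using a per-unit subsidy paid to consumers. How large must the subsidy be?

At q = 499, invert demand for the buyer price: pb = (670 − 499)/3 = 57; invert supply for the seller price: ps = (499 − (-221))/8 = 90.
The subsidy must fill the gap: s = ps − pb = 90 − 57 = 33.

Required subsidy s = 33 per unit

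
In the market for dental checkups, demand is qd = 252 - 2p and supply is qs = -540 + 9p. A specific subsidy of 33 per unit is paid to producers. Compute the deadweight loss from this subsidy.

Deadweight loss = 891

Pre-subsidy: 252 - 2p = -540 + 9p gives p* = 72, q* = 108.
With the subsidy, sellers receive ps = pb + 33 for each unit, where pb is the price buyers pay.
Supply in terms of pb becomes qs = -540 + 9(pb + 33) = -243 + 9pb. Setting this equal to demand: 252 - 2pb = -243 + 9pb, so pb = 45.
Sellers receive ps = 45 + 33 = 78; q' = 252 − 2·45 = 162.
The subsidy expands output by 162 − 108 = 54 past the efficient level; on those units the gap between marginal cost and willingness to pay runs from 0 up to 33.
DWL = ½ × 33 × 54 = 891.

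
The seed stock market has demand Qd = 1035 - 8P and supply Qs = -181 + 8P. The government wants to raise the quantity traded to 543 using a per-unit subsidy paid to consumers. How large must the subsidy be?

At Q = 543, invert demand for the buyer price: Pb = (1035 − 543)/8 = 61.5; invert supply for the seller price: Ps = (543 − (-181))/8 = 90.5.
The subsidy must fill the gap: s = Ps − Pb = 90.5 − 61.5 = 29.

Required subsidy s = 29 per unit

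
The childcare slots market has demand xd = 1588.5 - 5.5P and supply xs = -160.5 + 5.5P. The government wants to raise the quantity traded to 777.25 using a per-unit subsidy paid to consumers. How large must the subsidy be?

At x = 777.25, invert demand for the buyer price: Pb = (1588.5 − 777.25)/5.5 = 147.5; invert supply for the seller price: Ps = (777.25 − (-160.5))/5.5 = 170.5.
The subsidy must fill the gap: s = Ps − Pb = 170.5 − 147.5 = 23.

Required subsidy s = 23 per unit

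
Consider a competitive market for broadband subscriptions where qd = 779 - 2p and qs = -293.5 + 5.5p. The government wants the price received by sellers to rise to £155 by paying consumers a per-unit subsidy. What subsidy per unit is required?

Required subsidy s = £45 per unit

At a seller price of 155, quantity supplied is -293.5 + 5.5·155 = 559.
Buyers absorb 559 only when they pay pb with 779 − 2·pb = 559, i.e. pb = 110.
s = ps − pb = 155 − 110 = 45.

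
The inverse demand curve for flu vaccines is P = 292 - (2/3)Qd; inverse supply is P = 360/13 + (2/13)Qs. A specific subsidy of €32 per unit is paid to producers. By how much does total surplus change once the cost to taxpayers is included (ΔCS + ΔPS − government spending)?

Net change in total surplus = -€624

Pre-subsidy: 292 - (2/3)Q = 360/13 + (2/13)Q gives Q* = 322.125 and P* = 77.25.
With the subsidy, sellers receive Ps = Pb + 32 for each unit, where Pb is the price buyers pay.
On the curves, Pb = 292 - (2/3)Q and Ps = 360/13 + (2/13)Q; the wedge Ps − Pb = 32 gives 360/13 + (2/13)Q − (292 - (2/3)Q) = 32, so Q' = 361.125.
Then Pb = 292 − (2/3)·361.125 = 51.25 and Ps = 360/13 + (2/13)·361.125 = 83.25.
ΔCS = ½(322.125 + 361.125)(77.25 − 51.25) = 8882.25; ΔPS = ½(322.125 + 361.125)(83.25 − 77.25) = 2049.75.
Government spending = 32 × 361.125 = 11556.
Net change = 8882.25 + 2049.75 − 11556 = -624. The loss equals the DWL triangle ½·32·39.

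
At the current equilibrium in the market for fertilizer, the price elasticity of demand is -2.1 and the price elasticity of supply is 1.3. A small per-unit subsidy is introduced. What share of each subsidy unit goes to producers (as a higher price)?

For a small subsidy around the equilibrium, the benefit split depends on the relative slopes, which at a point are proportional to the elasticities.
Buyer share = εs/(εs + |εd|) = 1.3/(1.3 + 2.1) = 13/34; seller share = |εd|/(εs + |εd|) = 21/34.
So producers capture 21/34 of the subsidy.

Producer share = 21/34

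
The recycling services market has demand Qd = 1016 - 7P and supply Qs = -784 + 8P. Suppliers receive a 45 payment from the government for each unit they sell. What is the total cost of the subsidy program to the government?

Pre-subsidy: 1016 - 7P = -784 + 8P gives P* = 120, Q* = 176.
With the subsidy, sellers receive Ps = Pb + 45 for each unit, where Pb is the price buyers pay.
Supply in terms of Pb becomes Qs = -784 + 8(Pb + 45) = -424 + 8Pb. Setting this equal to demand: 1016 - 7Pb = -424 + 8Pb, so Pb = 96.
Sellers receive Ps = 96 + 45 = 141; Q' = 1016 − 7·96 = 344.
Government outlay = subsidy × quantity = 45 × 344 = 15480.

Government cost = 15480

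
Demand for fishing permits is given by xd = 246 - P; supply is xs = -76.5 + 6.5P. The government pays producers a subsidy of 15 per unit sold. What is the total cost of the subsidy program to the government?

Government cost = 3240

Pre-subsidy: 246 - P = -76.5 + 6.5P gives P* = 43, x* = 203.
With the subsidy, sellers receive Ps = Pb + 15 for each unit, where Pb is the price buyers pay.
Supply in terms of Pb becomes xs = -76.5 + 6.5(Pb + 15) = 21 + 6.5Pb. Setting this equal to demand: 246 - Pb = 21 + 6.5Pb, so Pb = 30.
Sellers receive Ps = 30 + 15 = 45; x' = 246 − 1·30 = 216.
Government outlay = subsidy × quantity = 15 × 216 = 3240.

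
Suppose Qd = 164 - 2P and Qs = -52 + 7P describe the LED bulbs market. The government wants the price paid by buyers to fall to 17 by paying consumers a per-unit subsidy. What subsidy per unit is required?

Required subsidy s = 9 per unit

At a buyer price of 17, quantity demanded is 164 − 2·17 = 130.
Sellers supply 130 only when they receive Ps with -52 + 7·Ps = 130, i.e. Ps = 26.
s = Ps − Pb = 26 − 17 = 9.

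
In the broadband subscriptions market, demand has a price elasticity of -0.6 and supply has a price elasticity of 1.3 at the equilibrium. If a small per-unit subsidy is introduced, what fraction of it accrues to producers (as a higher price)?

For a small subsidy around the equilibrium, the benefit split depends on the relative slopes, which at a point are proportional to the elasticities.
Buyer share = εs/(εs + |εd|) = 1.3/(1.3 + 0.6) = 13/19; seller share = |εd|/(εs + |εd|) = 6/19.
So producers capture 6/19 of the subsidy.

Producer share = 6/19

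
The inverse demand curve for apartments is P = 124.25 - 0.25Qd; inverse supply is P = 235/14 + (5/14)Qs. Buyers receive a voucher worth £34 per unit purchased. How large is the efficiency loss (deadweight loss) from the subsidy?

Pre-subsidy: 124.25 - 0.25Q = 235/14 + (5/14)Q gives Q* = 177 and P* = 80.
With the rebate, buyers effectively pay Pb = Ps − 34, where Ps is the price sellers receive.
On the curves, Pb = 124.25 - 0.25Q and Ps = 235/14 + (5/14)Q; the wedge Ps − Pb = 34 gives 235/14 + (5/14)Q − (124.25 - 0.25Q) = 34, so Q' = 233.
Then Pb = 124.25 − 0.25·233 = 66 and Ps = 235/14 + (5/14)·233 = 100.
The subsidy expands output by 233 − 177 = 56 past the efficient level; on those units the gap between marginal cost and willingness to pay runs from 0 up to 34.
DWL = ½ × 34 × 56 = 952.

Deadweight loss = £952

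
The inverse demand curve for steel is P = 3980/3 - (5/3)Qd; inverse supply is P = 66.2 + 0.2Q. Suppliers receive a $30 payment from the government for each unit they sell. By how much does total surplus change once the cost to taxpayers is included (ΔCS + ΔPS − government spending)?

Pre-subsidy: 3980/3 - (5/3)Q = 66.2 + 0.2Q gives Q* = 675.25 and P* = 201.25.
With the subsidy, sellers receive Ps = Pb + 30 for each unit, where Pb is the price buyers pay.
On the curves, Pb = 3980/3 - (5/3)Q and Ps = 66.2 + 0.2Q; the wedge Ps − Pb = 30 gives 66.2 + 0.2Q − (3980/3 - (5/3)Q) = 30, so Q' = 19357/28.
Then Pb = 3980/3 − (5/3)·(19357/28) = 4885/28 and Ps = 66.2 + 0.2·(19357/28) = 5725/28.
ΔCS = ½(675.25 + 19357/28)(201.25 − 4885/28) = 1793625/98; ΔPS = ½(675.25 + 19357/28)(5725/28 − 201.25) = 215235/98.
Government spending = 30 × 19357/28 = 290355/14.
Net change = 1793625/98 + 215235/98 − 290355/14 = -3375/14. The loss equals the DWL triangle ½·30·225/14.

Net change in total surplus = -3375/14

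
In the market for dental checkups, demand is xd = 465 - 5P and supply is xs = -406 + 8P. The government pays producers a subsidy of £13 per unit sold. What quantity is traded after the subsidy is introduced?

x' = 170

Pre-subsidy: 465 - 5P = -406 + 8P gives P* = 67, x* = 130.
With the subsidy, sellers receive Ps = Pb + 13 for each unit, where Pb is the price buyers pay.
Supply in terms of Pb becomes xs = -406 + 8(Pb + 13) = -302 + 8Pb. Setting this equal to demand: 465 - 5Pb = -302 + 8Pb, so Pb = 59.
Sellers receive Ps = 59 + 13 = 72; x' = 465 − 5·59 = 170.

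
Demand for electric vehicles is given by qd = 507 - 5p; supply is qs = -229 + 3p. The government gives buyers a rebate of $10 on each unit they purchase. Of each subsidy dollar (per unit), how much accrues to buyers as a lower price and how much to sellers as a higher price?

Buyers gain $3.75 per unit; sellers gain $6.25 per unit

Pre-subsidy: 507 - 5p = -229 + 3p gives p* = 92, q* = 47.
With the rebate, buyers effectively pay pb = ps − 10, where ps is the price sellers receive.
Demand in terms of ps becomes qd = 507 − 5(ps − 10) = 557 - 5ps. Setting this equal to supply: 557 - 5ps = -229 + 3ps, so ps = 98.25.
Buyers pay pb = 98.25 − 10 = 88.25; q' = -229 + 3·98.25 = 65.75.
Buyers' price falls by p* − pb = 92 − 88.25 = 3.75; sellers' price rises by ps − p* = 98.25 − 92 = 6.25.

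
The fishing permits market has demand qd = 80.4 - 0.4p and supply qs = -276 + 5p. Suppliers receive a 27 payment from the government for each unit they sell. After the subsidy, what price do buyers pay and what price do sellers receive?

Buyers pay 41; sellers receive 68

Pre-subsidy: 80.4 - 0.4p = -276 + 5p gives p* = 66, q* = 54.
With the subsidy, sellers receive ps = pb + 27 for each unit, where pb is the price buyers pay.
Supply in terms of pb becomes qs = -276 + 5(pb + 27) = -141 + 5pb. Setting this equal to demand: 80.4 - 0.4pb = -141 + 5pb, so pb = 41.
Sellers receive ps = 41 + 27 = 68; q' = 80.4 − 0.4·41 = 64.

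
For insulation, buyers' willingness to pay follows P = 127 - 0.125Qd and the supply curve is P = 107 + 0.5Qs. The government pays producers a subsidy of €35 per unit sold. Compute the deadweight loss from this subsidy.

Deadweight loss = €980

Pre-subsidy: 127 - 0.125Q = 107 + 0.5Q gives Q* = 32 and P* = 123.
With the subsidy, sellers receive Ps = Pb + 35 for each unit, where Pb is the price buyers pay.
On the curves, Pb = 127 - 0.125Q and Ps = 107 + 0.5Q; the wedge Ps − Pb = 35 gives 107 + 0.5Q − (127 - 0.125Q) = 35, so Q' = 88.
Then Pb = 127 − 0.125·88 = 116 and Ps = 107 + 0.5·88 = 151.
The subsidy expands output by 88 − 32 = 56 past the efficient level; on those units the gap between marginal cost and willingness to pay runs from 0 up to 35.
DWL = ½ × 35 × 56 = 980.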